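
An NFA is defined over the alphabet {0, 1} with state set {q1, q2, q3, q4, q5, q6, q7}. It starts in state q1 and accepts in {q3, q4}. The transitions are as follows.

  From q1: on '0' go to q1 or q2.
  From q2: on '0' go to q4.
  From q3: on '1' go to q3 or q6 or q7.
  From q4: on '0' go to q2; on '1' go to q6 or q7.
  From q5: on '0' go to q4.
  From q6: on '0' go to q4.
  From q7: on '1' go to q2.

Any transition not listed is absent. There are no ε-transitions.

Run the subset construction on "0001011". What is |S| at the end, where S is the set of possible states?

1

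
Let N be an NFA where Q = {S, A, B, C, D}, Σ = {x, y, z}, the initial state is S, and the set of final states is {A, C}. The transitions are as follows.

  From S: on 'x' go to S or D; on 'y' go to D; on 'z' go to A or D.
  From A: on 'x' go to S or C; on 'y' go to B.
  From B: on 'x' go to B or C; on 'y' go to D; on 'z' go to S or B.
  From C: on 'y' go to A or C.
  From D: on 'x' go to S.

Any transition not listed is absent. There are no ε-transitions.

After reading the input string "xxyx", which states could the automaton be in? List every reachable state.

Start in {S}.
Read 'x': {S} → {S, D}.
Read 'x': {S, D} → {S, D}.
Read 'y': {S, D} → {D}.
Read 'x': {D} → {S}.

{S}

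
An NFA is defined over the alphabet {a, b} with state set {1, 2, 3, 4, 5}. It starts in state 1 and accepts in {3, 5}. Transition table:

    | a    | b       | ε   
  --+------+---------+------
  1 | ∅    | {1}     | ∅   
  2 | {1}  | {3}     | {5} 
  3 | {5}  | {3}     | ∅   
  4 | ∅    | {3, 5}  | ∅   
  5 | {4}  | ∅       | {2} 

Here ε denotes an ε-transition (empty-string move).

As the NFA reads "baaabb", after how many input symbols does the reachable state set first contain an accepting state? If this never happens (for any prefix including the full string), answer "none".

Start in {1}.
Read 'b': 1→{1}; now {1}.
Read 'a': 1→∅; now ∅.
The set is empty and remains empty for the remaining 4 symbols.
No reachable set along the way intersects F.

none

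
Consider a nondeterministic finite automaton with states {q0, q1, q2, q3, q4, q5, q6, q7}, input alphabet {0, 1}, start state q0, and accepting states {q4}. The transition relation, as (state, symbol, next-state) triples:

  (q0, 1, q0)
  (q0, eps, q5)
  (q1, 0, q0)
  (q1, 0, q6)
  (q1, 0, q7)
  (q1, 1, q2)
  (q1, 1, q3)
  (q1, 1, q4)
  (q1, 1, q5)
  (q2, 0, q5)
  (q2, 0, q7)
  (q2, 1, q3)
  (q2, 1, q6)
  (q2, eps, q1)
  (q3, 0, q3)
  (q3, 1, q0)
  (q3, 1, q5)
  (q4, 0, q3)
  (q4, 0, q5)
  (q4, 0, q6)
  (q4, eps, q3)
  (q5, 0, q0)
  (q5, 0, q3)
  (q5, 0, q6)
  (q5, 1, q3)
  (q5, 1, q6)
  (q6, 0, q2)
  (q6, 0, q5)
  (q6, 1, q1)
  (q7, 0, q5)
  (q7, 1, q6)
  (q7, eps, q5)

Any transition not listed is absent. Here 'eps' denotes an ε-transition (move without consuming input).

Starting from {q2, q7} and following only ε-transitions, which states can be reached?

{q1, q2, q5, q7}

Begin with {q2, q7}.
ε-move q7 → q5; add q5.
ε-move q2 → q1; add q1.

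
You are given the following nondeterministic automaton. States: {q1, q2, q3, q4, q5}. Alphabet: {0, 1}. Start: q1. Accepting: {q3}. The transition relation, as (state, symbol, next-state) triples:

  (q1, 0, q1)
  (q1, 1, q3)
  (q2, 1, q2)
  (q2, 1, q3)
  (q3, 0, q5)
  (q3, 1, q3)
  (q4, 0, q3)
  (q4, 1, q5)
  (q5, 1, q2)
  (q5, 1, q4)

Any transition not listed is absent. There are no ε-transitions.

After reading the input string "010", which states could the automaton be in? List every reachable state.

Start in {q1}.
Read '0': q1→{q1}; now {q1}.
Read '1': q1→{q3}; now {q3}.
Read '0': q3→{q5}; now {q5}.

{q5}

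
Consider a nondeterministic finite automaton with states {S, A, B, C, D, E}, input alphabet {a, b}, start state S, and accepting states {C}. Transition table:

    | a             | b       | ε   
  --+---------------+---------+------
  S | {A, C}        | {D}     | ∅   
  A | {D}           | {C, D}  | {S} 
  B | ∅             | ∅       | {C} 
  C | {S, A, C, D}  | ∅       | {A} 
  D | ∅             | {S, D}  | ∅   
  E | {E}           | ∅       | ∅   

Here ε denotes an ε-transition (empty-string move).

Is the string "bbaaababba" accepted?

Start in {S}.
Read 'b': S→{D}; now {D}.
Read 'b': D→{S, D}; now {S, D}.
Read 'a': S→{A, C}, D→∅; union {A, C}; ε-closure = {S, A, C}.
Read 'a': S→{A, C}, A→{D}, C→{S, A, C, D}; now {S, A, C, D}.
Read 'a': S→{A, C}, A→{D}, C→{S, A, C, D}, D→∅; now {S, A, C, D}.
Read 'b': S→{D}, A→{C, D}, C→∅, D→{S, D}; union {S, C, D}; ε-closure = {S, A, C, D}.
Read 'a': S→{A, C}, A→{D}, C→{S, A, C, D}, D→∅; now {S, A, C, D}.
Read 'b': S→{D}, A→{C, D}, C→∅, D→{S, D}; union {S, C, D}; ε-closure = {S, A, C, D}.
Read 'b': S→{D}, A→{C, D}, C→∅, D→{S, D}; union {S, C, D}; ε-closure = {S, A, C, D}.
Read 'a': S→{A, C}, A→{D}, C→{S, A, C, D}, D→∅; now {S, A, C, D}.
The final set {S, A, C, D} contains the accepting state C.

Yes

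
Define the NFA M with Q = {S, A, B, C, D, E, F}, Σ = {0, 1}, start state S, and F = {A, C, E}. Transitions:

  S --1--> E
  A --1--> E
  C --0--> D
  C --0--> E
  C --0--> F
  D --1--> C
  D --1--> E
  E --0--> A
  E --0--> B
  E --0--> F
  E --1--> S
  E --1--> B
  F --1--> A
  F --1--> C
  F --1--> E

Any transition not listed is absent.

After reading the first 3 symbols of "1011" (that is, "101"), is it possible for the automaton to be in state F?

Start in {S}.
Read '1': {S} → {E}.
Read '0': {E} → {A, B, F}.
Read '1': {A, B, F} → {A, C, E}.
State F is not in {A, C, E}.

No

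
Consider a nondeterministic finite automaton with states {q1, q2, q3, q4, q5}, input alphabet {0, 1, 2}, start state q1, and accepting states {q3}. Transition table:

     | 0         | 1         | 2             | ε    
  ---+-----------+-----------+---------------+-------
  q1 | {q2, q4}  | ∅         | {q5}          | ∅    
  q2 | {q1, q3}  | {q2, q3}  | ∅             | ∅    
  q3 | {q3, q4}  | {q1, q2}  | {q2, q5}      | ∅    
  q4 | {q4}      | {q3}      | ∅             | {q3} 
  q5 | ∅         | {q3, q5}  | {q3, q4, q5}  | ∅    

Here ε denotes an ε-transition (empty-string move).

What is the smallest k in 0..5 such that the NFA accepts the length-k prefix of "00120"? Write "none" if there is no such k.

Start in {q1}.
Read '0': q1→{q2, q4}; union {q2, q4}; ε-closure = {q2, q3, q4}.
None of the earlier sets intersect F, but {q2, q3, q4} does.

1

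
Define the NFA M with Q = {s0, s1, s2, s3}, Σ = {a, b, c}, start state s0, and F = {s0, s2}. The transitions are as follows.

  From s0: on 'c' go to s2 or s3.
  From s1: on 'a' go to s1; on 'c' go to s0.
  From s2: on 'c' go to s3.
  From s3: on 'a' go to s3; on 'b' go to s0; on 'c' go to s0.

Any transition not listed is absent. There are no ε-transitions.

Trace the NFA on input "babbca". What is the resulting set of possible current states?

∅

Start in {s0}.
Read 'b': s0→∅; now ∅.
The set is empty and remains empty for the remaining 5 symbols.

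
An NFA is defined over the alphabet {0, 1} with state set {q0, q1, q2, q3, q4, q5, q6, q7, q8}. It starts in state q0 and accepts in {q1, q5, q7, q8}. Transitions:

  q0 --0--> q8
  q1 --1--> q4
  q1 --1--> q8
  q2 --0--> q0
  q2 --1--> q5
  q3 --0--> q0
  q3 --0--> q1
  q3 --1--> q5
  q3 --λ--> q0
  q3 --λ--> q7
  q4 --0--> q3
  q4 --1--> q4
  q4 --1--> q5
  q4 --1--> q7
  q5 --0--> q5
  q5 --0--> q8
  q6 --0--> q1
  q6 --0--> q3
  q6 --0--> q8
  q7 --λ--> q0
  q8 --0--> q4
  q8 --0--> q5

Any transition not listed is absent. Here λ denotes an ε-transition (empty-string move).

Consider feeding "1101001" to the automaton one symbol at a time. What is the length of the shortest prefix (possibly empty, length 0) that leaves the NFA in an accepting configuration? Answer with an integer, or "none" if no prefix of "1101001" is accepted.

Start in {q0}.
Read '1': {q0} → ∅.
The set is empty and remains empty for the remaining 6 symbols.
No reachable set along the way intersects F.

none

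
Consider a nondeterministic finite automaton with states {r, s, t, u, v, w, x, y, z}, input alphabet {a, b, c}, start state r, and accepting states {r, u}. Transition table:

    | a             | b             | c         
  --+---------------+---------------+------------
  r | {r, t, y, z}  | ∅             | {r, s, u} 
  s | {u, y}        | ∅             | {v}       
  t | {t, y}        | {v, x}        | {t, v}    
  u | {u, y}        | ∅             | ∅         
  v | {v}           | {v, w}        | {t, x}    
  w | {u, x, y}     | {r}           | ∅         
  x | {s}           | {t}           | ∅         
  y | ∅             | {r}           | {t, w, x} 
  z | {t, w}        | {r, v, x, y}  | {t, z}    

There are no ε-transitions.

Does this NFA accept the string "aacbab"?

Yes

Start in {r}.
Read 'a': r→{r, t, y, z}; now {r, t, y, z}.
Read 'a': r→{r, t, y, z}, t→{t, y}, y→∅, z→{t, w}; now {r, t, w, y, z}.
Read 'c': r→{r, s, u}, t→{t, v}, w→∅, y→{t, w, x}, z→{t, z}; now {r, s, t, u, v, w, x, z}.
Read 'b': r→∅, s→∅, t→{v, x}, u→∅, v→{v, w}, w→{r}, x→{t}, z→{r, v, x, y}; now {r, t, v, w, x, y}.
Read 'a': r→{r, t, y, z}, t→{t, y}, v→{v}, w→{u, x, y}, x→{s}, y→∅; now {r, s, t, u, v, x, y, z}.
Read 'b': r→∅, s→∅, t→{v, x}, u→∅, v→{v, w}, x→{t}, y→{r}, z→{r, v, x, y}; now {r, t, v, w, x, y}.
The final set {r, t, v, w, x, y} contains the accepting state r.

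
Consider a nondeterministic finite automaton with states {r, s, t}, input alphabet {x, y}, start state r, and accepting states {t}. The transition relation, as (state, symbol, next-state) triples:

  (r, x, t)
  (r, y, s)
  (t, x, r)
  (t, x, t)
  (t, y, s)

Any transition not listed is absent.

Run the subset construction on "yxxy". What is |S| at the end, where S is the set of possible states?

Start in {r}.
Read 'y': {r} → {s}.
Read 'x': {s} → ∅.
The set is empty and remains empty for the remaining 2 symbols.
That set has 0 states.

0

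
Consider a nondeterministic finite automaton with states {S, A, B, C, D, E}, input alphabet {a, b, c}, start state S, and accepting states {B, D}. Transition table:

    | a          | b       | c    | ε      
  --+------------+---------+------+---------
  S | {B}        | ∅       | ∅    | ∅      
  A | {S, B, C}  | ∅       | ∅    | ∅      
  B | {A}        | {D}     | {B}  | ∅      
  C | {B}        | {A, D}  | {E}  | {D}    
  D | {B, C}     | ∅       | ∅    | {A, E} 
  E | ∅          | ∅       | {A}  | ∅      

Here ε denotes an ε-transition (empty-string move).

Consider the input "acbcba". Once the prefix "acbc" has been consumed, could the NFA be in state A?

Yes

Start in {S}.
Read 'a': {S} → {B}.
Read 'c': {B} → {B}.
Read 'b': {B} → {A, D, E}.
Read 'c': {A, D, E} → {A}.
State A is in {A}.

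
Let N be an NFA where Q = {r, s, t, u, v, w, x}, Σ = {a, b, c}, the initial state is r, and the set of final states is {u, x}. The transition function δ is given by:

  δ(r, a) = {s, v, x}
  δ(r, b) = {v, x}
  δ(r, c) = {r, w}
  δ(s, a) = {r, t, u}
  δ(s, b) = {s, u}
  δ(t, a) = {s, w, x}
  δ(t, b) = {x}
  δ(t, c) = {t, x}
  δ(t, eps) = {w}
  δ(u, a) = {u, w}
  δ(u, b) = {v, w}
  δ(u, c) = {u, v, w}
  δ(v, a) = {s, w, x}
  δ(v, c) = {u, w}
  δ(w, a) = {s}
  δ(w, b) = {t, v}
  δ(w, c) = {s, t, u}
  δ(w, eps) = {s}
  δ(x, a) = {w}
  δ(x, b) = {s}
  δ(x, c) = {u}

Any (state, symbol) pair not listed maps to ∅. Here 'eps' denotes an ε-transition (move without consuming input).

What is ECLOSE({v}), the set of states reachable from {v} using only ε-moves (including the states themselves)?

Begin with {v}.
No ε-moves leave this set, so the closure equals the set itself.

{v}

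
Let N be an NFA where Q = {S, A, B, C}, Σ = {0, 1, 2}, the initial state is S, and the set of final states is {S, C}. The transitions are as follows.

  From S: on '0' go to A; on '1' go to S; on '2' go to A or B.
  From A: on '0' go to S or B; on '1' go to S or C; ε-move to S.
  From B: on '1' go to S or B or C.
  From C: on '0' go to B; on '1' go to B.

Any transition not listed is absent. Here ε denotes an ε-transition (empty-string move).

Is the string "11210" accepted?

Yes

Start in {S}.
Read '1': {S} → {S}.
Read '1': {S} → {S}.
Read '2': {S} → {S, A, B}.
Read '1': {S, A, B} → {S, B, C}.
Read '0': {S, B, C} → {S, A, B}.
The final set {S, A, B} contains the accepting state S.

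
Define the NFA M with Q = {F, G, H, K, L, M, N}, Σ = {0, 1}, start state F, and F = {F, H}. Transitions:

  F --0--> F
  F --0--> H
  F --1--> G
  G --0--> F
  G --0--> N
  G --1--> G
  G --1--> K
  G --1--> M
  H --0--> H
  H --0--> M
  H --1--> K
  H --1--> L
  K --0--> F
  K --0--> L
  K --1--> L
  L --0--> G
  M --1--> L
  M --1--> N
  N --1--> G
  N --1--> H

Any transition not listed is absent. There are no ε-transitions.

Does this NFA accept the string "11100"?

Yes

Start in {F}.
Read '1': F→{G}; now {G}.
Read '1': G→{G, K, M}; now {G, K, M}.
Read '1': G→{G, K, M}, K→{L}, M→{L, N}; now {G, K, L, M, N}.
Read '0': G→{F, N}, K→{F, L}, L→{G}, M→∅, N→∅; now {F, G, L, N}.
Read '0': F→{F, H}, G→{F, N}, L→{G}, N→∅; now {F, G, H, N}.
The final set {F, G, H, N} contains the accepting states F, H.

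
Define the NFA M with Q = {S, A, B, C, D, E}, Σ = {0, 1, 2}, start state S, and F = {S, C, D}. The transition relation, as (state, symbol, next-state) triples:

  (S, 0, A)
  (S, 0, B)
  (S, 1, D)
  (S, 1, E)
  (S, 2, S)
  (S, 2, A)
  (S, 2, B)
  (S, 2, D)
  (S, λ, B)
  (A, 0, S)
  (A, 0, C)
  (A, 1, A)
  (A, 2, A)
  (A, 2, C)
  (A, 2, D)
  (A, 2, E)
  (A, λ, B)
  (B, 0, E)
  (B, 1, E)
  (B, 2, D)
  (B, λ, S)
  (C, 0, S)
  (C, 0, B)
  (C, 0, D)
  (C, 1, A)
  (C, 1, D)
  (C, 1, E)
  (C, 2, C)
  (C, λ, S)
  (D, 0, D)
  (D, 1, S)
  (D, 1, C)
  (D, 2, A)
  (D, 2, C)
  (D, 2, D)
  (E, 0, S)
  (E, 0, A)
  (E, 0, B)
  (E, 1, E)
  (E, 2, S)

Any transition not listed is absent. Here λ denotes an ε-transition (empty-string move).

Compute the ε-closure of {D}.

{D}

Begin with {D}.
No ε-moves leave this set, so the closure equals the set itself.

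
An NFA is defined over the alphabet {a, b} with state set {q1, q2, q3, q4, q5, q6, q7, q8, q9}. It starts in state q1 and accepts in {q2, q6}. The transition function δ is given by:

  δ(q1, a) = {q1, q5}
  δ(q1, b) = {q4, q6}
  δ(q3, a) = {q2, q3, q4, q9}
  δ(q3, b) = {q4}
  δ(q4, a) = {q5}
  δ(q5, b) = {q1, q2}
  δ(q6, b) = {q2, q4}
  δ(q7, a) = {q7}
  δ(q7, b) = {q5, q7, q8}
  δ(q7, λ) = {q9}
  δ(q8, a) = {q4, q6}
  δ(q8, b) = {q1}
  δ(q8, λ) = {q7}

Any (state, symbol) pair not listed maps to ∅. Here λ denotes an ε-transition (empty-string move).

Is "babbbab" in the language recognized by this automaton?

Start in {q1}.
Read 'b': q1→{q4, q6}; now {q4, q6}.
Read 'a': q4→{q5}, q6→∅; now {q5}.
Read 'b': q5→{q1, q2}; now {q1, q2}.
Read 'b': q1→{q4, q6}, q2→∅; now {q4, q6}.
Read 'b': q4→∅, q6→{q2, q4}; now {q2, q4}.
Read 'a': q2→∅, q4→{q5}; now {q5}.
Read 'b': q5→{q1, q2}; now {q1, q2}.
The final set {q1, q2} contains the accepting state q2.

Yes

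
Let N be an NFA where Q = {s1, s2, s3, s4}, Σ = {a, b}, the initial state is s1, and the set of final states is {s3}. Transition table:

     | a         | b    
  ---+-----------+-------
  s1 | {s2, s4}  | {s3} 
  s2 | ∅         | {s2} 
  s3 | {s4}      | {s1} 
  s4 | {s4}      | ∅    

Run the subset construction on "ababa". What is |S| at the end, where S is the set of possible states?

0

Start in {s1}.
Read 'a': s1→{s2, s4}; now {s2, s4}.
Read 'b': s2→{s2}, s4→∅; now {s2}.
Read 'a': s2→∅; now ∅.
The set is empty and remains empty for the remaining 2 symbols.
That set has 0 states.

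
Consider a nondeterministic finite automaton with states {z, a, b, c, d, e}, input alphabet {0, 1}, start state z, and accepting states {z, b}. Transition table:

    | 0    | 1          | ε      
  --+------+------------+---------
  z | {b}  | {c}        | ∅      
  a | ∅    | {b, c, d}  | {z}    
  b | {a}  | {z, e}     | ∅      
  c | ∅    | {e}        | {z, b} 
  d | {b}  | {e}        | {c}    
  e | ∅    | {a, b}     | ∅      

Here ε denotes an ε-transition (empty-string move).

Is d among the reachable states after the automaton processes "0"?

Start in {z}.
Read '0': z→{b}; now {b}.
State d is not in {b}.

No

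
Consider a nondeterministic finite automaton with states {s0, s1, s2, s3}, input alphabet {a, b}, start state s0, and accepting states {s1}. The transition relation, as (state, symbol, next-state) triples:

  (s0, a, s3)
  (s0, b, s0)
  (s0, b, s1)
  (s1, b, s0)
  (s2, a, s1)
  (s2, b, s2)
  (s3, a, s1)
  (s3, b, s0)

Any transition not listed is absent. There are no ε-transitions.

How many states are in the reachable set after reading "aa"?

Start in {s0}.
Read 'a': s0→{s3}; now {s3}.
Read 'a': s3→{s1}; now {s1}.
That set has 1 state.

1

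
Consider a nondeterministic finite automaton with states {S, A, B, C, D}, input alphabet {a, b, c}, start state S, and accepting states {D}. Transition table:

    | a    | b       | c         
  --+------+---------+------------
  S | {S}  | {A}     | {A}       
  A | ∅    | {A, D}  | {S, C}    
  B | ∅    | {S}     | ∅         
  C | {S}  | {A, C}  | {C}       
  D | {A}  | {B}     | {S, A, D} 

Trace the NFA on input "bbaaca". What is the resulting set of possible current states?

Start in {S}.
Read 'b': {S} → {A}.
Read 'b': {A} → {A, D}.
Read 'a': {A, D} → {A}.
Read 'a': {A} → ∅.
The set is empty and remains empty for the remaining 2 symbols.

∅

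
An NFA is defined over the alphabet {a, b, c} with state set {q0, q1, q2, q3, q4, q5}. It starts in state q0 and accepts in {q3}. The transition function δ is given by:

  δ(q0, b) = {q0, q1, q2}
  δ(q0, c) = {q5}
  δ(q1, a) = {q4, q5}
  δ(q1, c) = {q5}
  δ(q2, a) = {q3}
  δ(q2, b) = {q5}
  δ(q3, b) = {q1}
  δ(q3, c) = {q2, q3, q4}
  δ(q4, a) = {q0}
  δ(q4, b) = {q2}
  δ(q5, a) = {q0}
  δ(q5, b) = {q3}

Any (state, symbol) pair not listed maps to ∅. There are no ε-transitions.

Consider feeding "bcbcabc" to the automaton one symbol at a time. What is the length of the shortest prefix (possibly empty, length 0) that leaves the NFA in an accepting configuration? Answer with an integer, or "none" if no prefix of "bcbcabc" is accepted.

Start in {q0}.
Read 'b': q0→{q0, q1, q2}; now {q0, q1, q2}.
Read 'c': q0→{q5}, q1→{q5}, q2→∅; now {q5}.
Read 'b': q5→{q3}; now {q3}.
None of the earlier sets intersect F, but {q3} does.

3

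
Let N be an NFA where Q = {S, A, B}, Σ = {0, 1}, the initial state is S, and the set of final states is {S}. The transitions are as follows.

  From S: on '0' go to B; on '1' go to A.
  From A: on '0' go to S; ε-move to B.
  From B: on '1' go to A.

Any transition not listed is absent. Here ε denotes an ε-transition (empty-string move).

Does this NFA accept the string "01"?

No

Start in {S}.
Read '0': S→{B}; now {B}.
Read '1': B→{A}; union {A}; ε-closure = {A, B}.
The final set {A, B} contains no accepting state.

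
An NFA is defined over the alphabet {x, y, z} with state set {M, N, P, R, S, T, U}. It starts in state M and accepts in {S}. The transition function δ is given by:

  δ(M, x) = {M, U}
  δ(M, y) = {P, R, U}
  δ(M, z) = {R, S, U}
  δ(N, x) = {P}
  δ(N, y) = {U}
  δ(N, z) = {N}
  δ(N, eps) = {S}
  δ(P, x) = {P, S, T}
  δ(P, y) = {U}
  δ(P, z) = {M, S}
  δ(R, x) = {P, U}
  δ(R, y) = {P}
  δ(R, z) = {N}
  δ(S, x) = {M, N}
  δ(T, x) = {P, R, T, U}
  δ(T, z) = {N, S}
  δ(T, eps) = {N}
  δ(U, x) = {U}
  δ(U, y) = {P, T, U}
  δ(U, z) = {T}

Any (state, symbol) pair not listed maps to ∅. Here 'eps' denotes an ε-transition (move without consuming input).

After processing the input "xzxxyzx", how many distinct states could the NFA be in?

Start in {M}.
Read 'x': M→{M, U}; now {M, U}.
Read 'z': M→{R, S, U}, U→{T}; union {R, S, T, U}; ε-closure = {N, R, S, T, U}.
Read 'x': N→{P}, R→{P, U}, S→{M, N}, T→{P, R, T, U}, U→{U}; union {M, N, P, R, T, U}; ε-closure = {M, N, P, R, S, T, U}.
Read 'x': M→{M, U}, N→{P}, P→{P, S, T}, R→{P, U}, S→{M, N}, T→{P, R, T, U}, U→{U}; now {M, N, P, R, S, T, U}.
Read 'y': M→{P, R, U}, N→{U}, P→{U}, R→{P}, S→∅, T→∅, U→{P, T, U}; union {P, R, T, U}; ε-closure = {N, P, R, S, T, U}.
Read 'z': N→{N}, P→{M, S}, R→{N}, S→∅, T→{N, S}, U→{T}; now {M, N, S, T}.
Read 'x': M→{M, U}, N→{P}, S→{M, N}, T→{P, R, T, U}; union {M, N, P, R, T, U}; ε-closure = {M, N, P, R, S, T, U}.
That set has 7 states.

7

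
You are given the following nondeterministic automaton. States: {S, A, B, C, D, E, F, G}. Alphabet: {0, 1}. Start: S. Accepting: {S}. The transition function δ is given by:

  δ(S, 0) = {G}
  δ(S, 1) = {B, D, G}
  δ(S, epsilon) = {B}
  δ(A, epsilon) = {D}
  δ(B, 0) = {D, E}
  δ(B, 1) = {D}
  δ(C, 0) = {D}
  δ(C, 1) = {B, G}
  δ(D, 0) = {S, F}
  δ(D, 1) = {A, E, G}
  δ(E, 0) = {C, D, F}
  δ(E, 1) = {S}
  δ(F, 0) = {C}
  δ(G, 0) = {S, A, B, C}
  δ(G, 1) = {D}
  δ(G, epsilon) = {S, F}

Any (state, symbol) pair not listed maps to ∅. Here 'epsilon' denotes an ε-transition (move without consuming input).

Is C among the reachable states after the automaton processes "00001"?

Start: ε-closure({S}) = {S, B}.
Read '0': {S, B} → {S, B, D, E, F, G}.
Read '0': {S, B, D, E, F, G} → {S, A, B, C, D, E, F, G}.
Read '0': {S, A, B, C, D, E, F, G} → {S, A, B, C, D, E, F, G}.
Read '0': {S, A, B, C, D, E, F, G} → {S, A, B, C, D, E, F, G}.
Read '1': {S, A, B, C, D, E, F, G} → {S, A, B, D, E, F, G}.
State C is not in {S, A, B, D, E, F, G}.

No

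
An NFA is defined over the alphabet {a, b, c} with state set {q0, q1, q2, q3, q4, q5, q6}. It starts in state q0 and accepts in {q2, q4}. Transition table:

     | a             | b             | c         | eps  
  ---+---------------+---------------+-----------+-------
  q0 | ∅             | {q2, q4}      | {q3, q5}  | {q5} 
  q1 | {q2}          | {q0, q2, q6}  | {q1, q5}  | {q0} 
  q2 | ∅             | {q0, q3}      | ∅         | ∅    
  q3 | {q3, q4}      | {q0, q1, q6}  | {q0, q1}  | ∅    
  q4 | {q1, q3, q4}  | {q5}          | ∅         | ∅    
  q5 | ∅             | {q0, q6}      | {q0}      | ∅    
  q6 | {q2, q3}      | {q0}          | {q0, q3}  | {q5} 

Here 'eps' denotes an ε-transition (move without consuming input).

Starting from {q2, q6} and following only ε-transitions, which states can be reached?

Begin with {q2, q6}.
ε-move q6 → q5; add q5.

{q2, q5, q6}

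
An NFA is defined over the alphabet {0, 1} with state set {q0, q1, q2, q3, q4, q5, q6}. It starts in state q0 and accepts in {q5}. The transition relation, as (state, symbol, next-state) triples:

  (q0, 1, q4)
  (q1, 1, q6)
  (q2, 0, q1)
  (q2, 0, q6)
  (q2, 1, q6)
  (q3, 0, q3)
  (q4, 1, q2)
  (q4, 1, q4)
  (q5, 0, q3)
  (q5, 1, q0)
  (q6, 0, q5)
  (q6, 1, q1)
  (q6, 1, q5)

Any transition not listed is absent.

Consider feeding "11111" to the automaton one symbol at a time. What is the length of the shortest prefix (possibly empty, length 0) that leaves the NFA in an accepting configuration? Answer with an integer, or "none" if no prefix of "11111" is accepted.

4

Start in {q0}.
Read '1': q0→{q4}; now {q4}.
Read '1': q4→{q2, q4}; now {q2, q4}.
Read '1': q2→{q6}, q4→{q2, q4}; now {q2, q4, q6}.
Read '1': q2→{q6}, q4→{q2, q4}, q6→{q1, q5}; now {q1, q2, q4, q5, q6}.
None of the earlier sets intersect F, but {q1, q2, q4, q5, q6} does.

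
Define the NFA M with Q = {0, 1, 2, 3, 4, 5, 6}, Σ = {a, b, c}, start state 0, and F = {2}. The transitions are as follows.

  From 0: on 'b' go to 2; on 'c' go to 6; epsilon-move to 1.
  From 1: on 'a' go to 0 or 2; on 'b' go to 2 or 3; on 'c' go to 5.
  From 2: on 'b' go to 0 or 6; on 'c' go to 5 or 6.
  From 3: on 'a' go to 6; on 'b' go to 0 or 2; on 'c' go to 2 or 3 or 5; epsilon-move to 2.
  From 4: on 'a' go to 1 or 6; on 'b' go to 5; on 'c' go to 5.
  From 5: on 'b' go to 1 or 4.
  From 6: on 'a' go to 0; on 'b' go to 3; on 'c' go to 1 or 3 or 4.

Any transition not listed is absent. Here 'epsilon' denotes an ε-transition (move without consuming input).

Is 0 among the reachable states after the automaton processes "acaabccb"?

Yes

Start: ε-closure({0}) = {0, 1}.
Read 'a': {0, 1} → {0, 1, 2}.
Read 'c': {0, 1, 2} → {5, 6}.
Read 'a': {5, 6} → {0, 1}.
Read 'a': {0, 1} → {0, 1, 2}.
Read 'b': {0, 1, 2} → {0, 1, 2, 3, 6}.
Read 'c': {0, 1, 2, 3, 6} → {1, 2, 3, 4, 5, 6}.
Read 'c': {1, 2, 3, 4, 5, 6} → {1, 2, 3, 4, 5, 6}.
Read 'b': {1, 2, 3, 4, 5, 6} → {0, 1, 2, 3, 4, 5, 6}.
State 0 is in {0, 1, 2, 3, 4, 5, 6}.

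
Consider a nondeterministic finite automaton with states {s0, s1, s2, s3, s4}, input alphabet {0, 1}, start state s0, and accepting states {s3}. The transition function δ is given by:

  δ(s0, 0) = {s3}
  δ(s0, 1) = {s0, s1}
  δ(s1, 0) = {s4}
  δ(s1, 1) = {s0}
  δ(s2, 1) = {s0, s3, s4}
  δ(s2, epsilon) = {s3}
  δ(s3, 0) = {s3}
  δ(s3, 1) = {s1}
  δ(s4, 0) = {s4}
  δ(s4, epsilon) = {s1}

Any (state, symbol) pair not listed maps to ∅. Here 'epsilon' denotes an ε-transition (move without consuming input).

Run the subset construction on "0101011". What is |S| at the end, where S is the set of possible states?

1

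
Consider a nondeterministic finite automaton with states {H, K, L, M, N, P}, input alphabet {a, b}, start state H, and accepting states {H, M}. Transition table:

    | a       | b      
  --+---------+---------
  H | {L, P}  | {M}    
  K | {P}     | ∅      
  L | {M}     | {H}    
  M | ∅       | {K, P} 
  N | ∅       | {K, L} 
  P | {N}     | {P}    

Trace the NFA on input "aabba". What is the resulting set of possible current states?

Start in {H}.
Read 'a': H→{L, P}; now {L, P}.
Read 'a': L→{M}, P→{N}; now {M, N}.
Read 'b': M→{K, P}, N→{K, L}; now {K, L, P}.
Read 'b': K→∅, L→{H}, P→{P}; now {H, P}.
Read 'a': H→{L, P}, P→{N}; now {L, N, P}.

{L, N, P}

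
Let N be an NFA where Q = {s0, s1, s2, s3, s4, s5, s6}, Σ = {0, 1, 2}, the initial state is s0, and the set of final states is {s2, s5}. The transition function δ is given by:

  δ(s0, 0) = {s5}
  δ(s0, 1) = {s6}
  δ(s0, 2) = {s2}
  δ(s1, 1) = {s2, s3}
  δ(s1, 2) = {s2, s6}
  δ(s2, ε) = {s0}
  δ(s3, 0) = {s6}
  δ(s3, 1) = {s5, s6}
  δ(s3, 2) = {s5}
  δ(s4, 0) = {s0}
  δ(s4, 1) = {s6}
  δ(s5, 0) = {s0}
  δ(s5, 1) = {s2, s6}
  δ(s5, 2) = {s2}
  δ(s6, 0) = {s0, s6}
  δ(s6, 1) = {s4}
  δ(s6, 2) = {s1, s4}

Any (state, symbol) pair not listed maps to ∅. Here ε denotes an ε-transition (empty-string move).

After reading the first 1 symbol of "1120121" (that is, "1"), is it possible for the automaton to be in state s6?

Yes

Start in {s0}.
Read '1': {s0} → {s6}.
State s6 is in {s6}.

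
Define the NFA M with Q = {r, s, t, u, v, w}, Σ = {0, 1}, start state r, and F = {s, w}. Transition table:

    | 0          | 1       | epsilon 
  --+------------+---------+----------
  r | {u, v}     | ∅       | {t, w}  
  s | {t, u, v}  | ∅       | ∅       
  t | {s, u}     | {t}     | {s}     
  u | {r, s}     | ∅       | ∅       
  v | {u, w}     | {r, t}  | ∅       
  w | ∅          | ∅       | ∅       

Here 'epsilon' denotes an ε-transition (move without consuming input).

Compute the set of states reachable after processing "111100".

{r, s, t, u, v, w}

Start: ε-closure({r}) = {r, s, t, w}.
Read '1': {r, s, t, w} → {s, t}.
Read '1': {s, t} → {s, t}.
Read '1': {s, t} → {s, t}.
Read '1': {s, t} → {s, t}.
Read '0': {s, t} → {s, t, u, v}.
Read '0': {s, t, u, v} → {r, s, t, u, v, w}.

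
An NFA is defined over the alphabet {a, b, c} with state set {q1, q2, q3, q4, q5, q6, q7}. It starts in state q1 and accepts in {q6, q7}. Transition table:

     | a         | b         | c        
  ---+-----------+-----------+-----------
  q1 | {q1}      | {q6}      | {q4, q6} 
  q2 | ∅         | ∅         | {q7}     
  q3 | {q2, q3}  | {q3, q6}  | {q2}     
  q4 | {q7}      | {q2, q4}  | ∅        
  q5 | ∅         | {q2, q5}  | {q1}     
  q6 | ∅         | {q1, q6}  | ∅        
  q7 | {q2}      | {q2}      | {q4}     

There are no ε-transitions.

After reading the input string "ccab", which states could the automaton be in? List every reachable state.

∅

Start in {q1}.
Read 'c': {q1} → {q4, q6}.
Read 'c': {q4, q6} → ∅.
The set is empty and remains empty for the remaining 2 symbols.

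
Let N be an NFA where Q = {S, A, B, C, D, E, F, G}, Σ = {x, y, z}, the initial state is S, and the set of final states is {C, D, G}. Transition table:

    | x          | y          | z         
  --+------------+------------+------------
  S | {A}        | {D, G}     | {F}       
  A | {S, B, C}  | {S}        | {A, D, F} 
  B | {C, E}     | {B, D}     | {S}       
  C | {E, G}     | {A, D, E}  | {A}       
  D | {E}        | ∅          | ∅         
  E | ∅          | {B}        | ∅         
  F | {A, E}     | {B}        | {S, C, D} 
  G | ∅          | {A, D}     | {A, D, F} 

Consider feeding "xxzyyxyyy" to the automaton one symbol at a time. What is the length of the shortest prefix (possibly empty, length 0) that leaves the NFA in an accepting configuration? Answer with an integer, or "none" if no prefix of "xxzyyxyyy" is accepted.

Start in {S}.
Read 'x': {S} → {A}.
Read 'x': {A} → {S, B, C}.
None of the earlier sets intersect F, but {S, B, C} does.

2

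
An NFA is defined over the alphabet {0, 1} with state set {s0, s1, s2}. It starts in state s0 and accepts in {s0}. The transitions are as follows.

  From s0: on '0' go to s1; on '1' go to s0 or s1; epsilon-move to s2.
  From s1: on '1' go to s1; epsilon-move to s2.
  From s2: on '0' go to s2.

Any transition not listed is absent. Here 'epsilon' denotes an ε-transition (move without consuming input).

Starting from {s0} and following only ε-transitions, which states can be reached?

Begin with {s0}.
ε-move s0 → s2; add s2.

{s0, s2}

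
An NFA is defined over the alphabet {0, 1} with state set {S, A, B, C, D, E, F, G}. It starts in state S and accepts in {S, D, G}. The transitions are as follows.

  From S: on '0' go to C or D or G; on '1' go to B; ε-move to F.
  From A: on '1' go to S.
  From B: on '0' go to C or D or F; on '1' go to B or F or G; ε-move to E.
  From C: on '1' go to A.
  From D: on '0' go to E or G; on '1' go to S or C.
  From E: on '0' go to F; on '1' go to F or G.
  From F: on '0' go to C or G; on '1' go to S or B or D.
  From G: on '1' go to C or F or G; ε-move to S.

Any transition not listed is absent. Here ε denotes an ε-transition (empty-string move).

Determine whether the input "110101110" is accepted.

Start: ε-closure({S}) = {S, F}.
Read '1': {S, F} → {S, B, D, E, F}.
Read '1': {S, B, D, E, F} → {S, B, C, D, E, F, G}.
Read '0': {S, B, C, D, E, F, G} → {S, C, D, E, F, G}.
Read '1': {S, C, D, E, F, G} → {S, A, B, C, D, E, F, G}.
Read '0': {S, A, B, C, D, E, F, G} → {S, C, D, E, F, G}.
Read '1': {S, C, D, E, F, G} → {S, A, B, C, D, E, F, G}.
Read '1': {S, A, B, C, D, E, F, G} → {S, A, B, C, D, E, F, G}.
Read '1': {S, A, B, C, D, E, F, G} → {S, A, B, C, D, E, F, G}.
Read '0': {S, A, B, C, D, E, F, G} → {S, C, D, E, F, G}.
The final set {S, C, D, E, F, G} contains the accepting states S, D, G.

Yes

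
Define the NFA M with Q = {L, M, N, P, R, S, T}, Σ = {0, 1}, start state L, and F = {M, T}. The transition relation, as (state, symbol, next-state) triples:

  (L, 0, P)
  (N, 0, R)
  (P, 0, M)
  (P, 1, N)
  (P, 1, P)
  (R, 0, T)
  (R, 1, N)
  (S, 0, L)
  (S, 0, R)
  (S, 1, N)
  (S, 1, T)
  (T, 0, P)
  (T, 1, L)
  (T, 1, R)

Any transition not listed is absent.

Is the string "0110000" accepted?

Yes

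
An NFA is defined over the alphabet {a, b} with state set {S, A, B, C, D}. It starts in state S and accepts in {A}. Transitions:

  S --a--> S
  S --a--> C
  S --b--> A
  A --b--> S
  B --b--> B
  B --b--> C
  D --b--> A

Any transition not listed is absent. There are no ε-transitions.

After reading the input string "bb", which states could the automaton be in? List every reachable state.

{S}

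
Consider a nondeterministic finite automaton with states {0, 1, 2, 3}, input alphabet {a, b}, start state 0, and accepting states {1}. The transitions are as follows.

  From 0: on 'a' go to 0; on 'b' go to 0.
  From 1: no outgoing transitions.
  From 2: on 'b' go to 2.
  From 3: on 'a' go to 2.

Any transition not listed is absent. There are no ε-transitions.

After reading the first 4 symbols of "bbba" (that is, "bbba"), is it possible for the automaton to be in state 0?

Yes

Start in {0}.
Read 'b': 0→{0}; now {0}.
Read 'b': 0→{0}; now {0}.
Read 'b': 0→{0}; now {0}.
Read 'a': 0→{0}; now {0}.
State 0 is in {0}.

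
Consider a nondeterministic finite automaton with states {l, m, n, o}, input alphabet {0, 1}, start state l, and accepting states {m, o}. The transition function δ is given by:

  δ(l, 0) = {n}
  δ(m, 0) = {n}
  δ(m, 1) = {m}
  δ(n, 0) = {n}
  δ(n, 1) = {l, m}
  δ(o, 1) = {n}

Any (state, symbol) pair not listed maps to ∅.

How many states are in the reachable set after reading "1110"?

Start in {l}.
Read '1': {l} → ∅.
The set is empty and remains empty for the remaining 3 symbols.
That set has 0 states.

0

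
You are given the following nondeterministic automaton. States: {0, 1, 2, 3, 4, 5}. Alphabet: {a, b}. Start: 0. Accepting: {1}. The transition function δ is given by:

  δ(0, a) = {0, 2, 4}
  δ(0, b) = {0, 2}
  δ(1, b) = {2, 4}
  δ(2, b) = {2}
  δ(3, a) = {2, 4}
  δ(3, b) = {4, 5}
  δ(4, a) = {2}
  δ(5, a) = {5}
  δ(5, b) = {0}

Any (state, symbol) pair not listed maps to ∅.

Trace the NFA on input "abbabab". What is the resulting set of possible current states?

{0, 2}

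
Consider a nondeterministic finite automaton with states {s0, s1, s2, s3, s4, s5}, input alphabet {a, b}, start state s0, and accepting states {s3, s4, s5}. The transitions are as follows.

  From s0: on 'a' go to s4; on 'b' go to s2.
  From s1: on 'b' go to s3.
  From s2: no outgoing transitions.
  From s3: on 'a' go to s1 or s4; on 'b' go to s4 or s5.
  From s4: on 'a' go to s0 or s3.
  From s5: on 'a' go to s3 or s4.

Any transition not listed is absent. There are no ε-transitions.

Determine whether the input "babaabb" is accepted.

No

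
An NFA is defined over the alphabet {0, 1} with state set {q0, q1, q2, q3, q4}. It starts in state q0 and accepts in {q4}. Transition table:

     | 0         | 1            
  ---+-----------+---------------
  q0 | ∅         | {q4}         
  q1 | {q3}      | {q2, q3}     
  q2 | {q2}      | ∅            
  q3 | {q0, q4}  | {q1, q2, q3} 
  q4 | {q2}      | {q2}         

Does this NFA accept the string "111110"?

No

Start in {q0}.
Read '1': {q0} → {q4}.
Read '1': {q4} → {q2}.
Read '1': {q2} → ∅.
The set is empty and remains empty for the remaining 3 symbols.
The final set ∅ contains no accepting state.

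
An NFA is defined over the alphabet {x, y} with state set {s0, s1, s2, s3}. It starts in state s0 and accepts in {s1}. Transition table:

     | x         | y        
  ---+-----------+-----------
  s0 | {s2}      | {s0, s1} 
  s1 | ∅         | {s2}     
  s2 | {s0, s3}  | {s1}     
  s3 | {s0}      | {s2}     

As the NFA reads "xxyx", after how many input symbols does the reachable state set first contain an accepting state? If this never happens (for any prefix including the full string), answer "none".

3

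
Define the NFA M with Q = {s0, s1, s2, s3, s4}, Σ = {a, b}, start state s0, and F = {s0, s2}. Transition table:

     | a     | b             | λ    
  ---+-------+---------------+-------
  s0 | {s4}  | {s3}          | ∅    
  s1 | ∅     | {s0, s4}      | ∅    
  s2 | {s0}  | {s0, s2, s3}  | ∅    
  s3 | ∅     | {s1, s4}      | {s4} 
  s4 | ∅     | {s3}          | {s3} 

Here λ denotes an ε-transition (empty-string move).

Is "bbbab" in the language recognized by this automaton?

No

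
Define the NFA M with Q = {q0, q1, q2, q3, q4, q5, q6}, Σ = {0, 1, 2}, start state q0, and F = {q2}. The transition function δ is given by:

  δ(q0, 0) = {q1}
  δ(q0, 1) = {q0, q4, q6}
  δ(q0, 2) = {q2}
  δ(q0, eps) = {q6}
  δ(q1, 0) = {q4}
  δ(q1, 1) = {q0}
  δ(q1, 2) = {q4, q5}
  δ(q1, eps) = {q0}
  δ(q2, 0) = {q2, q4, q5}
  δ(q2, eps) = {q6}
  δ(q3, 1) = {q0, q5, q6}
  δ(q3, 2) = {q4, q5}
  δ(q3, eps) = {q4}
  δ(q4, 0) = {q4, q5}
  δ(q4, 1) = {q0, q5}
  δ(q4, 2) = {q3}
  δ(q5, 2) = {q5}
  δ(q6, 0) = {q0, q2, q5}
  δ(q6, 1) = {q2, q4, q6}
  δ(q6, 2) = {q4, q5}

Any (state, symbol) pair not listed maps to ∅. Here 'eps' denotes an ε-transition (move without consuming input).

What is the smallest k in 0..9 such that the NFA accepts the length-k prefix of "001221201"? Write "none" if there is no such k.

1

Start: ε-closure({q0}) = {q0, q6}.
Read '0': q0→{q1}, q6→{q0, q2, q5}; union {q0, q1, q2, q5}; ε-closure = {q0, q1, q2, q5, q6}.
None of the earlier sets intersect F, but {q0, q1, q2, q5, q6} does.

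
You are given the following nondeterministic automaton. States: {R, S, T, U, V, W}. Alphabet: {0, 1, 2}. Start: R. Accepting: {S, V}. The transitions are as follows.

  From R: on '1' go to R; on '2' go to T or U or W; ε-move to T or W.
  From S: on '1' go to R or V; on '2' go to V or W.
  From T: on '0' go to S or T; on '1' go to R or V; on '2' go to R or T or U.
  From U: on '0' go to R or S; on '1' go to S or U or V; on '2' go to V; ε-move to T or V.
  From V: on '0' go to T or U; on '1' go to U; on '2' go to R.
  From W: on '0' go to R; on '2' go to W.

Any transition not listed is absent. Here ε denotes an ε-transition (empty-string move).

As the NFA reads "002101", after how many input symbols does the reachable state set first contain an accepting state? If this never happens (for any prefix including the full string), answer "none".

1

Start: ε-closure({R}) = {R, T, W}.
Read '0': {R, T, W} → {R, S, T, W}.
None of the earlier sets intersect F, but {R, S, T, W} does.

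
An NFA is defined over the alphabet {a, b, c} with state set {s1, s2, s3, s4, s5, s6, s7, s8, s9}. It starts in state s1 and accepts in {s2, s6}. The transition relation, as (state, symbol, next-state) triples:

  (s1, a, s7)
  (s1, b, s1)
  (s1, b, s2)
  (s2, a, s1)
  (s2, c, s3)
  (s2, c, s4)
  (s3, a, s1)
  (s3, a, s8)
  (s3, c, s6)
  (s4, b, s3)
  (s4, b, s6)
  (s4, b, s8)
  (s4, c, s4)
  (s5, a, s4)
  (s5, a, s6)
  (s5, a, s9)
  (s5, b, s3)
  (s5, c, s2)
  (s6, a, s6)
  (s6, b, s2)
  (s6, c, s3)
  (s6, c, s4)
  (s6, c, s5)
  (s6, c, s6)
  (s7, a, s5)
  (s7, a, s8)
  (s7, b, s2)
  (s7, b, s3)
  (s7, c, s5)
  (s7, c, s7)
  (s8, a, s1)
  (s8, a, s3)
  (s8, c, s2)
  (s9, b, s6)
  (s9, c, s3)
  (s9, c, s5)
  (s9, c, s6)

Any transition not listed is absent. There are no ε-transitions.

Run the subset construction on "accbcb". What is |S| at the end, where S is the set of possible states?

4

Start in {s1}.
Read 'a': s1→{s7}; now {s7}.
Read 'c': s7→{s5, s7}; now {s5, s7}.
Read 'c': s5→{s2}, s7→{s5, s7}; now {s2, s5, s7}.
Read 'b': s2→∅, s5→{s3}, s7→{s2, s3}; now {s2, s3}.
Read 'c': s2→{s3, s4}, s3→{s6}; now {s3, s4, s6}.
Read 'b': s3→∅, s4→{s3, s6, s8}, s6→{s2}; now {s2, s3, s6, s8}.
That set has 4 states.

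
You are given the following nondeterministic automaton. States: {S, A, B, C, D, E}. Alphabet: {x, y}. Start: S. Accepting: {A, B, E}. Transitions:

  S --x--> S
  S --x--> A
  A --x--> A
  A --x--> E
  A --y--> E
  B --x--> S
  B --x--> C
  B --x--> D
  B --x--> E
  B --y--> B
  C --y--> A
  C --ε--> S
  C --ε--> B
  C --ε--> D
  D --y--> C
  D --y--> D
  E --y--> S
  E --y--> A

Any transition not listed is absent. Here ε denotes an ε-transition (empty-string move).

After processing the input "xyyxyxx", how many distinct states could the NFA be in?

3

Start in {S}.
Read 'x': S→{S, A}; now {S, A}.
Read 'y': S→∅, A→{E}; now {E}.
Read 'y': E→{S, A}; now {S, A}.
Read 'x': S→{S, A}, A→{A, E}; now {S, A, E}.
Read 'y': S→∅, A→{E}, E→{S, A}; now {S, A, E}.
Read 'x': S→{S, A}, A→{A, E}, E→∅; now {S, A, E}.
Read 'x': S→{S, A}, A→{A, E}, E→∅; now {S, A, E}.
That set has 3 states.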